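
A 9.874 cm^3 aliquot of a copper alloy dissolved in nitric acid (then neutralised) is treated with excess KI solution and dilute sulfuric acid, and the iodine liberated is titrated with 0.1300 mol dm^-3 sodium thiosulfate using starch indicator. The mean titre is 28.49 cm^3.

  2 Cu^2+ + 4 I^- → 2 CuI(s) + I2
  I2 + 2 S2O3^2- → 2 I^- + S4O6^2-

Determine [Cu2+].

0.3751 mol/L

n(S2O3^2-) = 0.02849 × 0.1300 = 3.704 × 10^-3 mol
n(I2) = n(S2O3^2-)/2 = 1.852 × 10^-3 mol
From the 2:1 ratio, n(Cu2+) in the aliquot = 2/1 × 1.852 × 10^-3 = 3.704 × 10^-3 mol
[Cu2+] = 3.704 × 10^-3 / 0.009874 = 0.3751 mol/L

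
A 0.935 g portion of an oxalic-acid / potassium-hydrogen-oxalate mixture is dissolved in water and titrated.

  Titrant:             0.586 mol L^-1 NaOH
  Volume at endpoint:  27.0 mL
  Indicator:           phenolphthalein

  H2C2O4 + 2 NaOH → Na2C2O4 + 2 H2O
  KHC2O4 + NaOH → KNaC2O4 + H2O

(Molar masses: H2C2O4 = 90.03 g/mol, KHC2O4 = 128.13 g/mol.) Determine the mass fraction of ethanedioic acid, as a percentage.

63.3 %

n(NaOH) = 0.0270 × 0.586 = 0.0158 mol
Let x = n(H2C2O4), y = n(KHC2O4).
Titrant: 2x + 1y = 0.0158;  mass: 90.03x + 128.13y = 0.935
Solving, x = 6.57 × 10^-3 mol, y = 2.68 × 10^-3 mol
mass of H2C2O4 = 6.57 × 10^-3 × 90.03 = 0.592 g
% H2C2O4 = 0.592 / 0.935 × 100 = 63.3 %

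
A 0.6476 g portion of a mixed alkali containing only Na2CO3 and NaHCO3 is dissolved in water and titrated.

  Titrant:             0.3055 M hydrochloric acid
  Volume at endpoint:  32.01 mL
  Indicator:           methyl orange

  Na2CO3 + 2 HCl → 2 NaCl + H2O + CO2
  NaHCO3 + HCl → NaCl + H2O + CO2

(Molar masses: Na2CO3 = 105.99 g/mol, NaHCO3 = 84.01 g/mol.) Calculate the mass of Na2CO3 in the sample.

n(HCl) = 0.03201 × 0.3055 = 9.779 × 10^-3 mol
Let x = n(Na2CO3), y = n(NaHCO3).
Titrant: 2x + 1y = 9.779 × 10^-3;  mass: 105.99x + 84.01y = 0.6476
Solving, x = 2.804 × 10^-3 mol, y = 4.171 × 10^-3 mol
mass of Na2CO3 = 2.804 × 10^-3 × 105.99 = 0.2972 g

0.2972 g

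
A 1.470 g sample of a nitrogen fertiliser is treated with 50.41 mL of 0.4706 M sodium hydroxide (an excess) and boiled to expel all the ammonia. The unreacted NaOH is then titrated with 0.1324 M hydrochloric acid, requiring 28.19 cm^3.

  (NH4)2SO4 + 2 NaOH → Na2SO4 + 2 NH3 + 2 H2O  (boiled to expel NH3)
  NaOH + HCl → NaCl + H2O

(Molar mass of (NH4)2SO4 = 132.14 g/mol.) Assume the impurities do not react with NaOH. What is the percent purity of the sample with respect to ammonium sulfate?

n(NaOH) added = 0.05041 × 0.4706 = 0.02372 mol
n(HCl) used in back-titration = 0.02819 × 0.1324 = 3.732 × 10^-3 mol
n(NaOH) left over = 3.732 × 10^-3 mol (1:1 ratio)
n(NaOH) consumed by analyte = 0.02372 − 3.732 × 10^-3 = 0.01999 mol
From the 1:2 ratio, n((NH4)2SO4) = 1/2 × 0.01999 = 9.995 × 10^-3 mol
mass of (NH4)2SO4 = 9.995 × 10^-3 × 132.14 = 1.321 g
% (NH4)2SO4 = 1.321 / 1.470 × 100 = 89.85 %

89.85 %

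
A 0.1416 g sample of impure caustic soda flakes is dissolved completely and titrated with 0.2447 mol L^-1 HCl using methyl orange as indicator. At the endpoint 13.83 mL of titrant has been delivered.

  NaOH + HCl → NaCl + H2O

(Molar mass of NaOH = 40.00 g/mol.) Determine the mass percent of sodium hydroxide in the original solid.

n(HCl) = 0.01383 L × 0.2447 mol/L = 3.384 × 10^-3 mol
n(NaOH) = 3.384 × 10^-3 mol (1:1 ratio)
mass of NaOH = 3.384 × 10^-3 × 40.00 g/mol = 0.1354 g
% NaOH = 0.1354 / 0.1416 × 100 = 95.60 %

95.60 %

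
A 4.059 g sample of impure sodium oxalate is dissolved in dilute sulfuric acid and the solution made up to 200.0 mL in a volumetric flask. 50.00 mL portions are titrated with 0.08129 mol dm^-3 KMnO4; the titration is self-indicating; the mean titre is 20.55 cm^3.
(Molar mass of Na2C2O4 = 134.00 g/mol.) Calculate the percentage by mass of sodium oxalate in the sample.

55.15 %

2 MnO4^- + 5 C2O4^2- + 16 H^+ → 2 Mn^2+ + 10 CO2 + 8 H2O
n(KMnO4) per titration = 0.02055 × 0.08129 = 1.671 × 10^-3 mol
From the 5:2 ratio, n(Na2C2O4) in each aliquot = 5/2 × 1.671 × 10^-3 = 4.176 × 10^-3 mol
n(Na2C2O4) in the whole flask = 4.176 × 10^-3 × 200.0/50.00 = 0.01671 mol
mass of Na2C2O4 = 0.01671 × 134.00 = 2.238 g
% Na2C2O4 = 2.238 / 4.059 × 100 = 55.15 %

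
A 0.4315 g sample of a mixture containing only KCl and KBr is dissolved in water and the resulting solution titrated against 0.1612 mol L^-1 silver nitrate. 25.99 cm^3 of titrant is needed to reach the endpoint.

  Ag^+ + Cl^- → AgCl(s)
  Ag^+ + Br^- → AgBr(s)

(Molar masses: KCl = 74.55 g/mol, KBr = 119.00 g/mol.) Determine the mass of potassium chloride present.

0.1125 g

n(AgNO3) = 0.02599 × 0.1612 = 4.190 × 10^-3 mol
Let x = n(KCl), y = n(KBr).
Titrant: 1x + 1y = 4.190 × 10^-3;  mass: 74.55x + 119.00y = 0.4315
Solving, x = 1.509 × 10^-3 mol, y = 2.681 × 10^-3 mol
mass of KCl = 1.509 × 10^-3 × 74.55 = 0.1125 g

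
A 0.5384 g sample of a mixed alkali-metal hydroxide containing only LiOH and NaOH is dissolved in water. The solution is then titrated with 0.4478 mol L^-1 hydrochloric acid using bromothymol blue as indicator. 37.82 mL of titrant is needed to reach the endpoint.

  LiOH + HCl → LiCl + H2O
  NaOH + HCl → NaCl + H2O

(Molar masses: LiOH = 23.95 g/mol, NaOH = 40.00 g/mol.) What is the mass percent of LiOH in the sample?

n(HCl) = 0.03782 × 0.4478 = 0.01694 mol
Let x = n(LiOH), y = n(NaOH).
Titrant: 1x + 1y = 0.01694;  mass: 23.95x + 40.00y = 0.5384
Solving, x = 8.662 × 10^-3 mol, y = 8.273 × 10^-3 mol
mass of LiOH = 8.662 × 10^-3 × 23.95 = 0.2075 g
% LiOH = 0.2075 / 0.5384 × 100 = 38.53 %

38.53 %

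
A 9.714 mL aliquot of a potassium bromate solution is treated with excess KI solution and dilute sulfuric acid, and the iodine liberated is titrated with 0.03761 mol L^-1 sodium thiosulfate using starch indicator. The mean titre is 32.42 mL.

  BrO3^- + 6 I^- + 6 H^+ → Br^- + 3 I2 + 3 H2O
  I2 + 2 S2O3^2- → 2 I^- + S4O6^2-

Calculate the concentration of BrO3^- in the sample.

n(S2O3^2-) = 0.03242 × 0.03761 = 1.219 × 10^-3 mol
n(I2) = n(S2O3^2-)/2 = 6.097 × 10^-4 mol
From the 1:3 ratio, n(BrO3^-) in the aliquot = 1/3 × 6.097 × 10^-4 = 2.032 × 10^-4 mol
[BrO3^-] = 2.032 × 10^-4 / 0.009714 = 0.02092 mol/L

0.02092 mol/L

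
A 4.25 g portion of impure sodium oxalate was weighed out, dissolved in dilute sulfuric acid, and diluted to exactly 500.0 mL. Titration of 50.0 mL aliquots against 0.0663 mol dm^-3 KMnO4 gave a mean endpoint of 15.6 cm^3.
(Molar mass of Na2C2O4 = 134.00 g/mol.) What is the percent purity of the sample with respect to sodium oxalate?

2 MnO4^- + 5 C2O4^2- + 16 H^+ → 2 Mn^2+ + 10 CO2 + 8 H2O
n(KMnO4) per titration = 0.0156 × 0.0663 = 1.03 × 10^-3 mol
From the 5:2 ratio, n(Na2C2O4) in each aliquot = 5/2 × 1.03 × 10^-3 = 2.59 × 10^-3 mol
n(Na2C2O4) in the whole flask = 2.59 × 10^-3 × 500.0/50.0 = 0.0259 mol
mass of Na2C2O4 = 0.0259 × 134.00 = 3.46 g
% Na2C2O4 = 3.46 / 4.25 × 100 = 81.5 %

81.5 %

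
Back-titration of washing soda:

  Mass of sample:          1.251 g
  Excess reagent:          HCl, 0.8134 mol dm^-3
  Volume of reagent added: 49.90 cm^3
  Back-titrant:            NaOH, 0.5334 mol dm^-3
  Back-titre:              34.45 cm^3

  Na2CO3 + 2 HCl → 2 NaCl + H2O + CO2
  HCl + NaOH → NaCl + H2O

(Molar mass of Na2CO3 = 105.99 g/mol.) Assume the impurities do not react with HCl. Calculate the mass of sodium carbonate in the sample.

n(HCl) added = 0.04990 × 0.8134 = 0.04059 mol
n(NaOH) used in back-titration = 0.03445 × 0.5334 = 0.01838 mol
n(HCl) left over = 0.01838 mol (1:1 ratio)
n(HCl) consumed by analyte = 0.04059 − 0.01838 = 0.02221 mol
From the 1:2 ratio, n(Na2CO3) = 1/2 × 0.02221 = 0.01111 mol
mass of Na2CO3 = 0.01111 × 105.99 = 1.177 g

1.177 g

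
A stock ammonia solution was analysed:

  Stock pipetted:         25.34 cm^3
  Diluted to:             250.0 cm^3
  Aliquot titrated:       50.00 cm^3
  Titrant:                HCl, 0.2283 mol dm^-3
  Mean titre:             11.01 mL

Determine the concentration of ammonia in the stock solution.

NH3 + HCl → NH4Cl
n(HCl) = 0.01101 × 0.2283 = 2.514 × 10^-3 mol
n(NH3) in the aliquot = 2.514 × 10^-3 mol (1:1 ratio)
[NH3]_dilute = 2.514 × 10^-3 / 0.05000 = 0.05027 mol/L
Dilution factor = 250.0 / 25.34 = 9.866
[NH3]_stock = 0.05027 × 9.866 = 0.4960 mol/L

0.4960 mol/L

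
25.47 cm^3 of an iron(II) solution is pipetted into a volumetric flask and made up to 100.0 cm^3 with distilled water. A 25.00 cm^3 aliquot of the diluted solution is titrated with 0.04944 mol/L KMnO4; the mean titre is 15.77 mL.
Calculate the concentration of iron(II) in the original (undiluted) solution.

MnO4^- + 5 Fe^2+ + 8 H^+ → Mn^2+ + 5 Fe^3+ + 4 H2O
n(KMnO4) = 0.01577 × 0.04944 = 7.797 × 10^-4 mol
From the 5:1 ratio, n(Fe2+) in the aliquot = 5/1 × 7.797 × 10^-4 = 3.898 × 10^-3 mol
[Fe2+]_dilute = 3.898 × 10^-3 / 0.02500 = 0.1559 mol/L
Dilution factor = 100.0 / 25.47 = 3.926
[Fe2+]_stock = 0.1559 × 3.926 = 0.6122 mol/L

0.6122 mol/L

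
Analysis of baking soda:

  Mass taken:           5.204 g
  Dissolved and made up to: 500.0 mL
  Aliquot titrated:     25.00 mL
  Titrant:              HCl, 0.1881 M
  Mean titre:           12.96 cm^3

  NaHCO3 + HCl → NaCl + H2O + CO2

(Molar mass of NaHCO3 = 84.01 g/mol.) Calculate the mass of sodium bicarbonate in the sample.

4.096 g

n(HCl) per titration = 0.01296 × 0.1881 = 2.438 × 10^-3 mol
n(NaHCO3) in each aliquot = 2.438 × 10^-3 mol (1:1 ratio)
n(NaHCO3) in the whole flask = 2.438 × 10^-3 × 500.0/25.00 = 0.04876 mol
mass of NaHCO3 = 0.04876 × 84.01 = 4.096 g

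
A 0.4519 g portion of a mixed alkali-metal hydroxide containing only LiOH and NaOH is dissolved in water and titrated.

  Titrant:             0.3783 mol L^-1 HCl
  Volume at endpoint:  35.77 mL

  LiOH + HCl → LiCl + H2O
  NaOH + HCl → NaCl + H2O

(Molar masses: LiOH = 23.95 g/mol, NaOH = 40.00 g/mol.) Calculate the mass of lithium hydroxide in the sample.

n(HCl) = 0.03577 × 0.3783 = 0.01353 mol
Let x = n(LiOH), y = n(NaOH).
Titrant: 1x + 1y = 0.01353;  mass: 23.95x + 40.00y = 0.4519
Solving, x = 5.568 × 10^-3 mol, y = 7.963 × 10^-3 mol
mass of LiOH = 5.568 × 10^-3 × 23.95 = 0.1334 g

0.1334 g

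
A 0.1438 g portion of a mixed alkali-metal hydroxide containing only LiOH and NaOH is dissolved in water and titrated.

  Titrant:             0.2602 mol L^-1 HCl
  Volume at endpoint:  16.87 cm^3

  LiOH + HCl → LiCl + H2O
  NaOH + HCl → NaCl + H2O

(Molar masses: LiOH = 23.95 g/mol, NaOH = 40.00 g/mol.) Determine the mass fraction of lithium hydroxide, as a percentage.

n(HCl) = 0.01687 × 0.2602 = 4.390 × 10^-3 mol
Let x = n(LiOH), y = n(NaOH).
Titrant: 1x + 1y = 4.390 × 10^-3;  mass: 23.95x + 40.00y = 0.1438
Solving, x = 1.980 × 10^-3 mol, y = 2.409 × 10^-3 mol
mass of LiOH = 1.980 × 10^-3 × 23.95 = 0.04743 g
% LiOH = 0.04743 / 0.1438 × 100 = 32.98 %

32.98 %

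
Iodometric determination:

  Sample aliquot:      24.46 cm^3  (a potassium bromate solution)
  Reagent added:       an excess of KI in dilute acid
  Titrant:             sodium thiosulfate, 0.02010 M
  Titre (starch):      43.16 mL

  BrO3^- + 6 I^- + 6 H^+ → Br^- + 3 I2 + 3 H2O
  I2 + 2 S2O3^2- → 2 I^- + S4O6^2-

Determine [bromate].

n(S2O3^2-) = 0.04316 × 0.02010 = 8.675 × 10^-4 mol
n(I2) = n(S2O3^2-)/2 = 4.338 × 10^-4 mol
From the 1:3 ratio, n(BrO3^-) in the aliquot = 1/3 × 4.338 × 10^-4 = 1.446 × 10^-4 mol
[BrO3^-] = 1.446 × 10^-4 / 0.02446 = 0.005911 mol/L

0.005911 M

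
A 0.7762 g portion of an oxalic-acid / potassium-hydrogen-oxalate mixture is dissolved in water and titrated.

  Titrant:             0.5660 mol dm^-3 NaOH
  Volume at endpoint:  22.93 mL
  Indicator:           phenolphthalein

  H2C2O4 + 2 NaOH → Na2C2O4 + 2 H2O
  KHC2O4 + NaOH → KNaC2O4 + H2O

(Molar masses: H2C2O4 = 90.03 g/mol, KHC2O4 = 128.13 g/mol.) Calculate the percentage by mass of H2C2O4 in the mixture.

61.87 %

n(NaOH) = 0.02293 × 0.5660 = 0.01298 mol
Let x = n(H2C2O4), y = n(KHC2O4).
Titrant: 2x + 1y = 0.01298;  mass: 90.03x + 128.13y = 0.7762
Solving, x = 5.334 × 10^-3 mol, y = 2.310 × 10^-3 mol
mass of H2C2O4 = 5.334 × 10^-3 × 90.03 = 0.4802 g
% H2C2O4 = 0.4802 / 0.7762 × 100 = 61.87 %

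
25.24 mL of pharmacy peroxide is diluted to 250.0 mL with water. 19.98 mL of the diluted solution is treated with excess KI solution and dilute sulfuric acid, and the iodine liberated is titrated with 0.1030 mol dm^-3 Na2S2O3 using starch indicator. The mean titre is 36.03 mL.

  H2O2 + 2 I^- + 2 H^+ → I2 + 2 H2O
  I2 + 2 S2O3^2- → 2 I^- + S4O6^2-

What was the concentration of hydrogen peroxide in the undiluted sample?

n(S2O3^2-) = 0.03603 × 0.1030 = 3.711 × 10^-3 mol
n(I2) = n(S2O3^2-)/2 = 1.856 × 10^-3 mol
n(H2O2) in the aliquot = 1.856 × 10^-3 mol (1:1 ratio)
[H2O2]_dilute = 1.856 × 10^-3 / 0.01998 = 0.09287 mol/L
[H2O2]_original = 0.09287 × 250.0/25.24 = 0.9199 mol/L

0.9199 mol/L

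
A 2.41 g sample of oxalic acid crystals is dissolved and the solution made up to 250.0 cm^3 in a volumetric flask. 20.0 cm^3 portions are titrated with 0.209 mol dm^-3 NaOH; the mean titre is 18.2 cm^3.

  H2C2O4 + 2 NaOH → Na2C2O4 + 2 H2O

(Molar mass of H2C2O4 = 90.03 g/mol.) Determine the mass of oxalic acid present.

n(NaOH) per titration = 0.0182 × 0.209 = 3.80 × 10^-3 mol
From the 1:2 ratio, n(H2C2O4) in each aliquot = 1/2 × 3.80 × 10^-3 = 1.90 × 10^-3 mol
n(H2C2O4) in the whole flask = 1.90 × 10^-3 × 250.0/20.0 = 0.0238 mol
mass of H2C2O4 = 0.0238 × 90.03 = 2.14 g

2.14 g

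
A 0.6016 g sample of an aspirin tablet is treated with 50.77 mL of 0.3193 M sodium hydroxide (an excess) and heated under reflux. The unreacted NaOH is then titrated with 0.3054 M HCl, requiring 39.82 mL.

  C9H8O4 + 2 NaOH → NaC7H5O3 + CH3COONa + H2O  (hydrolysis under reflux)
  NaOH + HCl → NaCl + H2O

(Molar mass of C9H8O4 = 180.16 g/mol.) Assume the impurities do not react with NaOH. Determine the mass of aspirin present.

0.3648 g

n(NaOH) added = 0.05077 × 0.3193 = 0.01621 mol
n(HCl) used in back-titration = 0.03982 × 0.3054 = 0.01216 mol
n(NaOH) left over = 0.01216 mol (1:1 ratio)
n(NaOH) consumed by analyte = 0.01621 − 0.01216 = 4.050 × 10^-3 mol
From the 1:2 ratio, n(C9H8O4) = 1/2 × 4.050 × 10^-3 = 2.025 × 10^-3 mol
mass of C9H8O4 = 2.025 × 10^-3 × 180.16 = 0.3648 g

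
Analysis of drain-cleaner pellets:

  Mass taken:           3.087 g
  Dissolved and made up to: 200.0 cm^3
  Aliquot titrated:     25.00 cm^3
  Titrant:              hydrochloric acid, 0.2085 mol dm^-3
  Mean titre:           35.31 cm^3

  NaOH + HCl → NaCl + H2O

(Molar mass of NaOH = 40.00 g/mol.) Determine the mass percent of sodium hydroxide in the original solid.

76.32 %

n(HCl) per titration = 0.03531 × 0.2085 = 7.362 × 10^-3 mol
n(NaOH) in each aliquot = 7.362 × 10^-3 mol (1:1 ratio)
n(NaOH) in the whole flask = 7.362 × 10^-3 × 200.0/25.00 = 0.05890 mol
mass of NaOH = 0.05890 × 40.00 = 2.356 g
% NaOH = 2.356 / 3.087 × 100 = 76.32 %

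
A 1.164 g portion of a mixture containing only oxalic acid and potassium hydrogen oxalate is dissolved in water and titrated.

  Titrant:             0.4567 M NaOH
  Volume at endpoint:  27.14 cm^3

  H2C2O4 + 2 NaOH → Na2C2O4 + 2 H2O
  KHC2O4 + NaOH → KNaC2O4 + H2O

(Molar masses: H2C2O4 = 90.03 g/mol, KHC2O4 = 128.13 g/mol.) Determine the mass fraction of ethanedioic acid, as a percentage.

19.74 %

n(NaOH) = 0.02714 × 0.4567 = 0.01239 mol
Let x = n(H2C2O4), y = n(KHC2O4).
Titrant: 2x + 1y = 0.01239;  mass: 90.03x + 128.13y = 1.164
Solving, x = 2.552 × 10^-3 mol, y = 7.292 × 10^-3 mol
mass of H2C2O4 = 2.552 × 10^-3 × 90.03 = 0.2297 g
% H2C2O4 = 0.2297 / 1.164 × 100 = 19.74 %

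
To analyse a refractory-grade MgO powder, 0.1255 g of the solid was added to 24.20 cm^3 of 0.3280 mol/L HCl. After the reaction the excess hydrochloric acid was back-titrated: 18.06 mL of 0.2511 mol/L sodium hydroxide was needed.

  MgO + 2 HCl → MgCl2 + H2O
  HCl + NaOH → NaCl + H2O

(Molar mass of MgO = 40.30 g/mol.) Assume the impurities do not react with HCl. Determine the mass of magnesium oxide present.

0.06857 g

n(HCl) added = 0.02420 × 0.3280 = 7.938 × 10^-3 mol
n(NaOH) used in back-titration = 0.01806 × 0.2511 = 4.535 × 10^-3 mol
n(HCl) left over = 4.535 × 10^-3 mol (1:1 ratio)
n(HCl) consumed by analyte = 7.938 × 10^-3 − 4.535 × 10^-3 = 3.403 × 10^-3 mol
From the 1:2 ratio, n(MgO) = 1/2 × 3.403 × 10^-3 = 1.701 × 10^-3 mol
mass of MgO = 1.701 × 10^-3 × 40.30 = 0.06857 g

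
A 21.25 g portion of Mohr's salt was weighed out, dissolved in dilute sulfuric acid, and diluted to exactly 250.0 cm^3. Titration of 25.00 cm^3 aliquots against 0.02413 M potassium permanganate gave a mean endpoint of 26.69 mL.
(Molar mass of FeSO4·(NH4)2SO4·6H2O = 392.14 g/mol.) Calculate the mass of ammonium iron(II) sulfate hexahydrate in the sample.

MnO4^- + 5 Fe^2+ + 8 H^+ → Mn^2+ + 5 Fe^3+ + 4 H2O
n(KMnO4) per titration = 0.02669 × 0.02413 = 6.440 × 10^-4 mol
From the 5:1 ratio, n(FeSO4·(NH4)2SO4·6H2O) in each aliquot = 5/1 × 6.440 × 10^-4 = 3.220 × 10^-3 mol
n(FeSO4·(NH4)2SO4·6H2O) in the whole flask = 3.220 × 10^-3 × 250.0/25.00 = 0.03220 mol
mass of FeSO4·(NH4)2SO4·6H2O = 0.03220 × 392.14 = 12.63 g

12.63 g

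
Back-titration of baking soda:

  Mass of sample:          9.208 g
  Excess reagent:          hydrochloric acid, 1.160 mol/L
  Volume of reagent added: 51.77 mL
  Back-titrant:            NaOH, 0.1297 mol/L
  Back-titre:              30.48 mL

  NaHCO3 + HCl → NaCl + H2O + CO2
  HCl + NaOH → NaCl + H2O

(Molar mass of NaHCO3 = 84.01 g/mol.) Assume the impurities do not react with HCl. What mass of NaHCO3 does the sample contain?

n(HCl) added = 0.05177 × 1.160 = 0.06005 mol
n(NaOH) used in back-titration = 0.03048 × 0.1297 = 3.953 × 10^-3 mol
n(HCl) left over = 3.953 × 10^-3 mol (1:1 ratio)
n(HCl) consumed by analyte = 0.06005 − 3.953 × 10^-3 = 0.05610 mol
n(NaHCO3) = 0.05610 mol (1:1 ratio)
mass of NaHCO3 = 0.05610 × 84.01 = 4.713 g

4.713 g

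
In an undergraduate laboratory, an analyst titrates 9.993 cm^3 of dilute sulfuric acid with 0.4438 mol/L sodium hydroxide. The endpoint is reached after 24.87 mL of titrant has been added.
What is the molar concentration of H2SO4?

0.5523 mol/L

H2SO4 + 2 NaOH → Na2SO4 + 2 H2O
n(NaOH) = 0.02487 L × 0.4438 mol/L = 0.01104 mol
From the 1:2 mole ratio, n(H2SO4) = 1/2 × 0.01104 = 5.519 × 10^-3 mol
[H2SO4] = 5.519 × 10^-3 mol / 0.009993 L = 0.5523 mol/L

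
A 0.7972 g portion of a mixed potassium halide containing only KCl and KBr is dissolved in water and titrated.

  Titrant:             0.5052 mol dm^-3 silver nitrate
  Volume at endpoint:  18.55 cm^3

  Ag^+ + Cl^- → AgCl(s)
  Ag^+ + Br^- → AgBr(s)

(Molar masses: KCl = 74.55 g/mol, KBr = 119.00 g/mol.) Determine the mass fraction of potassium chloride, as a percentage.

n(AgNO3) = 0.01855 × 0.5052 = 9.371 × 10^-3 mol
Let x = n(KCl), y = n(KBr).
Titrant: 1x + 1y = 9.371 × 10^-3;  mass: 74.55x + 119.00y = 0.7972
Solving, x = 7.154 × 10^-3 mol, y = 2.217 × 10^-3 mol
mass of KCl = 7.154 × 10^-3 × 74.55 = 0.5333 g
% KCl = 0.5333 / 0.7972 × 100 = 66.90 %

66.90 %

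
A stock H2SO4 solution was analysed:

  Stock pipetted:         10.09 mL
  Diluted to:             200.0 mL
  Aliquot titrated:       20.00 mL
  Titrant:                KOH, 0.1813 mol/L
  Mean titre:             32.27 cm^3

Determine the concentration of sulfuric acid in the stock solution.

H2SO4 + 2 KOH → K2SO4 + 2 H2O
n(KOH) = 0.03227 × 0.1813 = 5.851 × 10^-3 mol
From the 1:2 ratio, n(H2SO4) in the aliquot = 1/2 × 5.851 × 10^-3 = 2.925 × 10^-3 mol
[H2SO4]_dilute = 2.925 × 10^-3 / 0.02000 = 0.1463 mol/L
Dilution factor = 200.0 / 10.09 = 19.82
[H2SO4]_stock = 0.1463 × 19.82 = 2.899 mol/L

2.899 mol/L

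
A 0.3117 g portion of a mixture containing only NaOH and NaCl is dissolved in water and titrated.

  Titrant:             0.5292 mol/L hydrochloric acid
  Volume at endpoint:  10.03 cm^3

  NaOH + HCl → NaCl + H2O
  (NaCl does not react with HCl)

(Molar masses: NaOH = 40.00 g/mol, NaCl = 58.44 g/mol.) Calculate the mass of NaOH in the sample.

n(HCl) = 0.01003 × 0.5292 = 5.308 × 10^-3 mol
Let x = n(NaOH), y = n(NaCl).
Titrant: 1x = 5.308 × 10^-3;  mass: 40.00x + 58.44y = 0.3117
Solving, x = 5.308 × 10^-3 mol, y = 1.701 × 10^-3 mol
mass of NaOH = 5.308 × 10^-3 × 40.00 = 0.2123 g

0.2123 g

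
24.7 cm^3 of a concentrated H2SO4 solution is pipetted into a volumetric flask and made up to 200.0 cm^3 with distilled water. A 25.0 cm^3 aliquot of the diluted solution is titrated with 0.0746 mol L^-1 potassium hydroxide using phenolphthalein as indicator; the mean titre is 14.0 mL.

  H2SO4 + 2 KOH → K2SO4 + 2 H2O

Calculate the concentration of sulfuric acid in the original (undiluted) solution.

0.169 mol/L

n(KOH) = 0.0140 × 0.0746 = 1.04 × 10^-3 mol
From the 1:2 ratio, n(H2SO4) in the aliquot = 1/2 × 1.04 × 10^-3 = 5.22 × 10^-4 mol
[H2SO4]_dilute = 5.22 × 10^-4 / 0.0250 = 0.0209 mol/L
Dilution factor = 200.0 / 24.7 = 8.097
[H2SO4]_stock = 0.0209 × 8.097 = 0.169 mol/L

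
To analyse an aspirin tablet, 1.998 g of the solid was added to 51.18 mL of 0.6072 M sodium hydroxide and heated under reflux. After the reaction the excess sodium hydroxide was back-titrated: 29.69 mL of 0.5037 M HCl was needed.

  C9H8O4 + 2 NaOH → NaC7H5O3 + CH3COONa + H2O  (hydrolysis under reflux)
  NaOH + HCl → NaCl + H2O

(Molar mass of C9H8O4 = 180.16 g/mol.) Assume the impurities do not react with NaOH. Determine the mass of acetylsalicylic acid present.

n(NaOH) added = 0.05118 × 0.6072 = 0.03108 mol
n(HCl) used in back-titration = 0.02969 × 0.5037 = 0.01495 mol
n(NaOH) left over = 0.01495 mol (1:1 ratio)
n(NaOH) consumed by analyte = 0.03108 − 0.01495 = 0.01612 mol
From the 1:2 ratio, n(C9H8O4) = 1/2 × 0.01612 = 8.061 × 10^-3 mol
mass of C9H8O4 = 8.061 × 10^-3 × 180.16 = 1.452 g

1.452 g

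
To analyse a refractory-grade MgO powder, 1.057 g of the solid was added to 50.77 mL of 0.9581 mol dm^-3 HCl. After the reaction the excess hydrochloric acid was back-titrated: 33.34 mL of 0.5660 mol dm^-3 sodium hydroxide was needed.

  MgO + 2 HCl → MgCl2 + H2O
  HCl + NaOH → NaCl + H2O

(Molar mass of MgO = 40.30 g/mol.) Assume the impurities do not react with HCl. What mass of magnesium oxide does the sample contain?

0.5999 g

n(HCl) added = 0.05077 × 0.9581 = 0.04864 mol
n(NaOH) used in back-titration = 0.03334 × 0.5660 = 0.01887 mol
n(HCl) left over = 0.01887 mol (1:1 ratio)
n(HCl) consumed by analyte = 0.04864 − 0.01887 = 0.02977 mol
From the 1:2 ratio, n(MgO) = 1/2 × 0.02977 = 0.01489 mol
mass of MgO = 0.01489 × 40.30 = 0.5999 g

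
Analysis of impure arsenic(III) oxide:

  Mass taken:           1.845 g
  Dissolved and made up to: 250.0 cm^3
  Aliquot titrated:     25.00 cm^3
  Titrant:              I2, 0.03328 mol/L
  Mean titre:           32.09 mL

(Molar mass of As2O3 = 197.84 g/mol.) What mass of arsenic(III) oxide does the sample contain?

As2O3 + 2 I2 + 2 H2O → As2O5 + 4 HI
n(I2) per titration = 0.03209 × 0.03328 = 1.068 × 10^-3 mol
From the 1:2 ratio, n(As2O3) in each aliquot = 1/2 × 1.068 × 10^-3 = 5.340 × 10^-4 mol
n(As2O3) in the whole flask = 5.340 × 10^-4 × 250.0/25.00 = 5.340 × 10^-3 mol
mass of As2O3 = 5.340 × 10^-3 × 197.84 = 1.056 g

1.056 g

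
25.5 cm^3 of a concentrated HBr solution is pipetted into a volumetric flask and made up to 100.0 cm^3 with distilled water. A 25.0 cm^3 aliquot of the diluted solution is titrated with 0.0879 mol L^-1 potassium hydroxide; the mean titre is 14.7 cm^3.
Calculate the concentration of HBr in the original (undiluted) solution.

HBr + KOH → KBr + H2O
n(KOH) = 0.0147 × 0.0879 = 1.29 × 10^-3 mol
n(HBr) in the aliquot = 1.29 × 10^-3 mol (1:1 ratio)
[HBr]_dilute = 1.29 × 10^-3 / 0.0250 = 0.0517 mol/L
Dilution factor = 100.0 / 25.5 = 3.922
[HBr]_stock = 0.0517 × 3.922 = 0.203 mol/L

0.203 mol/L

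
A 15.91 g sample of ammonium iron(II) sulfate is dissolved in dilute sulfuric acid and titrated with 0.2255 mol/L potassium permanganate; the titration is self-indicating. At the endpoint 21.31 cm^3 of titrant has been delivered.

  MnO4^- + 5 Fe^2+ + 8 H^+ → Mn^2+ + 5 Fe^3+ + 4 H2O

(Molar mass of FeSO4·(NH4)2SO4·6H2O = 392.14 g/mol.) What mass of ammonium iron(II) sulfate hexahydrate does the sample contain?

n(KMnO4) = 0.02131 L × 0.2255 mol/L = 4.805 × 10^-3 mol
From the 5:1 ratio, n(FeSO4·(NH4)2SO4·6H2O) = 5/1 × 4.805 × 10^-3 = 0.02403 mol
mass of FeSO4·(NH4)2SO4·6H2O = 0.02403 × 392.14 g/mol = 9.422 g

9.422 g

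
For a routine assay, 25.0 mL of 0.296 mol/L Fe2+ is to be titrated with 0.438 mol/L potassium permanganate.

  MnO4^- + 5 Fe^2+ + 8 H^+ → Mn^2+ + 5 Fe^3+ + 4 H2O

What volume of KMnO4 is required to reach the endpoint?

3.38 mL

n(Fe2+) = 0.0250 L × 0.296 mol/L = 7.40 × 10^-3 mol
From the 1:5 stoichiometry, n(KMnO4) = 1/5 × 7.40 × 10^-3 = 1.48 × 10^-3 mol
V(KMnO4) = 1.48 × 10^-3 mol / 0.438 mol/L = 0.00338 L = 3.38 mL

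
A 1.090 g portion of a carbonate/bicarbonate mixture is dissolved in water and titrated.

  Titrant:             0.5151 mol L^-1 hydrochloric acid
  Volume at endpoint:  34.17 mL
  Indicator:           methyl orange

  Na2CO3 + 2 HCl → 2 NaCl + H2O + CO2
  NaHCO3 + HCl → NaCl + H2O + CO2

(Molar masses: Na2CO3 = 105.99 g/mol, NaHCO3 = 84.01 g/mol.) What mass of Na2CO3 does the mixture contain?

0.6641 g

n(HCl) = 0.03417 × 0.5151 = 0.01760 mol
Let x = n(Na2CO3), y = n(NaHCO3).
Titrant: 2x + 1y = 0.01760;  mass: 105.99x + 84.01y = 1.090
Solving, x = 6.266 × 10^-3 mol, y = 5.070 × 10^-3 mol
mass of Na2CO3 = 6.266 × 10^-3 × 105.99 = 0.6641 g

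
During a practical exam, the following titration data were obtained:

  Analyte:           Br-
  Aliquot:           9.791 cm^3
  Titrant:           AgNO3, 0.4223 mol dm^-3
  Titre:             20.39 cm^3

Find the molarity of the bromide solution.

0.8795 mol/L

Ag^+ + Br^- → AgBr(s)
n(AgNO3) = 0.02039 L × 0.4223 mol/L = 8.611 × 10^-3 mol
n(Br-) = 8.611 × 10^-3 mol (1:1 mole ratio)
[Br-] = 8.611 × 10^-3 mol / 0.009791 L = 0.8795 mol/L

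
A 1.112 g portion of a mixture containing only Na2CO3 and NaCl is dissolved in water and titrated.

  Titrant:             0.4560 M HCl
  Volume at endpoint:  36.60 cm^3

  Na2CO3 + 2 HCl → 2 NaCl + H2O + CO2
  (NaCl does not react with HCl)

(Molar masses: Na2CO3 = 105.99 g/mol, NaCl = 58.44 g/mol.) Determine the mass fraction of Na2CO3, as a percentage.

79.54 %

n(HCl) = 0.03660 × 0.4560 = 0.01669 mol
Let x = n(Na2CO3), y = n(NaCl).
Titrant: 2x = 0.01669;  mass: 105.99x + 58.44y = 1.112
Solving, x = 8.345 × 10^-3 mol, y = 3.893 × 10^-3 mol
mass of Na2CO3 = 8.345 × 10^-3 × 105.99 = 0.8845 g
% Na2CO3 = 0.8845 / 1.112 × 100 = 79.54 %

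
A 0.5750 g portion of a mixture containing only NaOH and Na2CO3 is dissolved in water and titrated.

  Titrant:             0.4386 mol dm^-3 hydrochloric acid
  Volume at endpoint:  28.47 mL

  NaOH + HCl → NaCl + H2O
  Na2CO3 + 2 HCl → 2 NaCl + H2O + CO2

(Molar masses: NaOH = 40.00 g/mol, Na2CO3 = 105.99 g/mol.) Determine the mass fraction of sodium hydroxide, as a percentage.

n(HCl) = 0.02847 × 0.4386 = 0.01249 mol
Let x = n(NaOH), y = n(Na2CO3).
Titrant: 1x + 2y = 0.01249;  mass: 40.00x + 105.99y = 0.5750
Solving, x = 6.675 × 10^-3 mol, y = 2.906 × 10^-3 mol
mass of NaOH = 6.675 × 10^-3 × 40.00 = 0.2670 g
% NaOH = 0.2670 / 0.5750 × 100 = 46.44 %

46.44 %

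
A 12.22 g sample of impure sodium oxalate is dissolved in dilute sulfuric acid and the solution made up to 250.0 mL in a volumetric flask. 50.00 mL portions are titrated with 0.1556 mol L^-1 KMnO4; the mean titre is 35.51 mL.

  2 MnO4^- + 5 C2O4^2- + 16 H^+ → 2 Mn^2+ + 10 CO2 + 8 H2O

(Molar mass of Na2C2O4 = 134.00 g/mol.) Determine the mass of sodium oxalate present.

n(KMnO4) per titration = 0.03551 × 0.1556 = 5.525 × 10^-3 mol
From the 5:2 ratio, n(Na2C2O4) in each aliquot = 5/2 × 5.525 × 10^-3 = 0.01381 mol
n(Na2C2O4) in the whole flask = 0.01381 × 250.0/50.00 = 0.06907 mol
mass of Na2C2O4 = 0.06907 × 134.00 = 9.255 g

9.255 g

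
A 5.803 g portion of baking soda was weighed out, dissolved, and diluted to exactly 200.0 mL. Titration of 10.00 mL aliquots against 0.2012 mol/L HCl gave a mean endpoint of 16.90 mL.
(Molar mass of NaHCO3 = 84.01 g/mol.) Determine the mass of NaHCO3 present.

NaHCO3 + HCl → NaCl + H2O + CO2
n(HCl) per titration = 0.01690 × 0.2012 = 3.400 × 10^-3 mol
n(NaHCO3) in each aliquot = 3.400 × 10^-3 mol (1:1 ratio)
n(NaHCO3) in the whole flask = 3.400 × 10^-3 × 200.0/10.00 = 0.06801 mol
mass of NaHCO3 = 0.06801 × 84.01 = 5.713 g

5.713 g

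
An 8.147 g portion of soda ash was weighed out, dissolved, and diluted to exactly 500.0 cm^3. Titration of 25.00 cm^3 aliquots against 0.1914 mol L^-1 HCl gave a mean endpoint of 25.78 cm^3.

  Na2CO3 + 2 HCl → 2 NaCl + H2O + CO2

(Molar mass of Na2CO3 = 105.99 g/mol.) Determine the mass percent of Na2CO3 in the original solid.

64.19 %

n(HCl) per titration = 0.02578 × 0.1914 = 4.934 × 10^-3 mol
From the 1:2 ratio, n(Na2CO3) in each aliquot = 1/2 × 4.934 × 10^-3 = 2.467 × 10^-3 mol
n(Na2CO3) in the whole flask = 2.467 × 10^-3 × 500.0/25.00 = 0.04934 mol
mass of Na2CO3 = 0.04934 × 105.99 = 5.230 g
% Na2CO3 = 5.230 / 8.147 × 100 = 64.19 %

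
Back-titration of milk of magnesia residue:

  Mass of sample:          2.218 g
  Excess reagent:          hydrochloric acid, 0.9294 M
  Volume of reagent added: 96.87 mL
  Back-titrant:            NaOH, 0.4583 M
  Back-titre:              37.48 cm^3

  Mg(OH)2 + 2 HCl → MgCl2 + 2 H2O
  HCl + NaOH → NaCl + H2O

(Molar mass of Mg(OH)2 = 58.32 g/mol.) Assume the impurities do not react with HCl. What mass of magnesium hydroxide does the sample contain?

2.124 g

n(HCl) added = 0.09687 × 0.9294 = 0.09003 mol
n(NaOH) used in back-titration = 0.03748 × 0.4583 = 0.01718 mol
n(HCl) left over = 0.01718 mol (1:1 ratio)
n(HCl) consumed by analyte = 0.09003 − 0.01718 = 0.07285 mol
From the 1:2 ratio, n(Mg(OH)2) = 1/2 × 0.07285 = 0.03643 mol
mass of Mg(OH)2 = 0.03643 × 58.32 = 2.124 g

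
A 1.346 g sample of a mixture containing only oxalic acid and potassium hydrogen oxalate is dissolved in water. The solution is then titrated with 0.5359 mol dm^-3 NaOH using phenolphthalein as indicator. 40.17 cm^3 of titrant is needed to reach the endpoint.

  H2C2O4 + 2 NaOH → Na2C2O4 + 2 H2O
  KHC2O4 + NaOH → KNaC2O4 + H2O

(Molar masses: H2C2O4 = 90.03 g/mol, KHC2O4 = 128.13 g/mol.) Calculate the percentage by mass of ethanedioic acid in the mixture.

n(NaOH) = 0.04017 × 0.5359 = 0.02153 mol
Let x = n(H2C2O4), y = n(KHC2O4).
Titrant: 2x + 1y = 0.02153;  mass: 90.03x + 128.13y = 1.346
Solving, x = 8.496 × 10^-3 mol, y = 4.535 × 10^-3 mol
mass of H2C2O4 = 8.496 × 10^-3 × 90.03 = 0.7649 g
% H2C2O4 = 0.7649 / 1.346 × 100 = 56.83 %

56.83 %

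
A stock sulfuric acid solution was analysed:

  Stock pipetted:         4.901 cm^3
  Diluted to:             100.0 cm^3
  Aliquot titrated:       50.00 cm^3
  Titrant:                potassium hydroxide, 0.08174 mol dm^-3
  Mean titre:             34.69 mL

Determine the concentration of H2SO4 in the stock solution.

H2SO4 + 2 KOH → K2SO4 + 2 H2O
n(KOH) = 0.03469 × 0.08174 = 2.836 × 10^-3 mol
From the 1:2 ratio, n(H2SO4) in the aliquot = 1/2 × 2.836 × 10^-3 = 1.418 × 10^-3 mol
[H2SO4]_dilute = 1.418 × 10^-3 / 0.05000 = 0.02836 mol/L
Dilution factor = 100.0 / 4.901 = 20.40
[H2SO4]_stock = 0.02836 × 20.40 = 0.5786 mol/L

0.5786 mol/L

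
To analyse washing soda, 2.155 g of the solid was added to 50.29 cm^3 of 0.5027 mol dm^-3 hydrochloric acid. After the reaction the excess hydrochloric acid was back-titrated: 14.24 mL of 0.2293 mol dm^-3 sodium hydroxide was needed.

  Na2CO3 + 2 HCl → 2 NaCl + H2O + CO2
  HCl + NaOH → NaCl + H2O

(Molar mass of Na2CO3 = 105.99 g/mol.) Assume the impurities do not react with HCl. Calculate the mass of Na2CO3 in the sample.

n(HCl) added = 0.05029 × 0.5027 = 0.02528 mol
n(NaOH) used in back-titration = 0.01424 × 0.2293 = 3.265 × 10^-3 mol
n(HCl) left over = 3.265 × 10^-3 mol (1:1 ratio)
n(HCl) consumed by analyte = 0.02528 − 3.265 × 10^-3 = 0.02202 mol
From the 1:2 ratio, n(Na2CO3) = 1/2 × 0.02202 = 0.01101 mol
mass of Na2CO3 = 0.01101 × 105.99 = 1.167 g

1.167 g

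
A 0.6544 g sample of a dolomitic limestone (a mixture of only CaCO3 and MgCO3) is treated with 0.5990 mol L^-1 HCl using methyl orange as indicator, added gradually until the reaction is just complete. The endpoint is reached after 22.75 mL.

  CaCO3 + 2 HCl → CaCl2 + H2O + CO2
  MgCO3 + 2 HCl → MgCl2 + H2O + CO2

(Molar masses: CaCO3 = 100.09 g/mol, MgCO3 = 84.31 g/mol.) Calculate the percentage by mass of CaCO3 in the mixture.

n(HCl) = 0.02275 × 0.5990 = 0.01363 mol
Let x = n(CaCO3), y = n(MgCO3).
Titrant: 2x + 2y = 0.01363;  mass: 100.09x + 84.31y = 0.6544
Solving, x = 5.066 × 10^-3 mol, y = 1.748 × 10^-3 mol
mass of CaCO3 = 5.066 × 10^-3 × 100.09 = 0.5071 g
% CaCO3 = 0.5071 / 0.6544 × 100 = 77.49 %

77.49 %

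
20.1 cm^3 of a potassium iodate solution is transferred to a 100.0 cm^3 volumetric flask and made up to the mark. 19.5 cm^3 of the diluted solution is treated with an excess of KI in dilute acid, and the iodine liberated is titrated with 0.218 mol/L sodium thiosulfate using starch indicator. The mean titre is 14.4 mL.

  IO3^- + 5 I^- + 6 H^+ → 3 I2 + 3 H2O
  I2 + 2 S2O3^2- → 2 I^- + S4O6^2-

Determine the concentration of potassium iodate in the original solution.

0.133 mol/L

n(S2O3^2-) = 0.0144 × 0.218 = 3.14 × 10^-3 mol
n(I2) = n(S2O3^2-)/2 = 1.57 × 10^-3 mol
From the 1:3 ratio, n(IO3^-) in the aliquot = 1/3 × 1.57 × 10^-3 = 5.23 × 10^-4 mol
[IO3^-]_dilute = 5.23 × 10^-4 / 0.0195 = 0.0268 mol/L
[IO3^-]_original = 0.0268 × 100.0/20.1 = 0.133 mol/L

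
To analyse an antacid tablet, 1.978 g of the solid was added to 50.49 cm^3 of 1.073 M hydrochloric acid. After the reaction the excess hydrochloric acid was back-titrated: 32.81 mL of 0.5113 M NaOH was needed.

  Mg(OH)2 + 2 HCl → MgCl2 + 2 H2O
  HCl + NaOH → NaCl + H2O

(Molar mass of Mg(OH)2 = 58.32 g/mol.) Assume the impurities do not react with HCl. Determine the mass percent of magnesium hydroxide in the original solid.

n(HCl) added = 0.05049 × 1.073 = 0.05418 mol
n(NaOH) used in back-titration = 0.03281 × 0.5113 = 0.01678 mol
n(HCl) left over = 0.01678 mol (1:1 ratio)
n(HCl) consumed by analyte = 0.05418 − 0.01678 = 0.03740 mol
From the 1:2 ratio, n(Mg(OH)2) = 1/2 × 0.03740 = 0.01870 mol
mass of Mg(OH)2 = 0.01870 × 58.32 = 1.091 g
% Mg(OH)2 = 1.091 / 1.978 × 100 = 55.14 %

55.14 %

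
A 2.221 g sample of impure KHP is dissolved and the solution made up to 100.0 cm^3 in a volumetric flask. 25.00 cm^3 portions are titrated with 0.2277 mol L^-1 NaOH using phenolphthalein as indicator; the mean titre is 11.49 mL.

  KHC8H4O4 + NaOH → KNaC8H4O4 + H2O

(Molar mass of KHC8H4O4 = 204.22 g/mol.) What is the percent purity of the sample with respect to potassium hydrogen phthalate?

n(NaOH) per titration = 0.01149 × 0.2277 = 2.616 × 10^-3 mol
n(KHC8H4O4) in each aliquot = 2.616 × 10^-3 mol (1:1 ratio)
n(KHC8H4O4) in the whole flask = 2.616 × 10^-3 × 100.0/25.00 = 0.01047 mol
mass of KHC8H4O4 = 0.01047 × 204.22 = 2.137 g
% KHC8H4O4 = 2.137 / 2.221 × 100 = 96.23 %

96.23 %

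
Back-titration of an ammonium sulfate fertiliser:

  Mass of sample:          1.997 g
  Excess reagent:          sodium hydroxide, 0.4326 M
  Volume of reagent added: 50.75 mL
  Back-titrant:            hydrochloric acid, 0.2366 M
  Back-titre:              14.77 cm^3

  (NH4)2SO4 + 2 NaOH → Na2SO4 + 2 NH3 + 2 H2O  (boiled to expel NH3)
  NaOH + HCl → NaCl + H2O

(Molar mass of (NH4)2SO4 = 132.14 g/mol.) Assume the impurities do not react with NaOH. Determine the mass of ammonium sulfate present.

1.220 g

n(NaOH) added = 0.05075 × 0.4326 = 0.02195 mol
n(HCl) used in back-titration = 0.01477 × 0.2366 = 3.495 × 10^-3 mol
n(NaOH) left over = 3.495 × 10^-3 mol (1:1 ratio)
n(NaOH) consumed by analyte = 0.02195 − 3.495 × 10^-3 = 0.01846 mol
From the 1:2 ratio, n((NH4)2SO4) = 1/2 × 0.01846 = 9.230 × 10^-3 mol
mass of (NH4)2SO4 = 9.230 × 10^-3 × 132.14 = 1.220 g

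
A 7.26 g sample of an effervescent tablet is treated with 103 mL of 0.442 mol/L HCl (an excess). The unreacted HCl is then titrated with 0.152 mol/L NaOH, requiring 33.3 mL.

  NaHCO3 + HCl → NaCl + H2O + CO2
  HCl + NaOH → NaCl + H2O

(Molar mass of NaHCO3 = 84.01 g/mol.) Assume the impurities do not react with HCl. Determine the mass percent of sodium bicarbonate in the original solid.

46.8 %

n(HCl) added = 0.103 × 0.442 = 0.0455 mol
n(NaOH) used in back-titration = 0.0333 × 0.152 = 5.06 × 10^-3 mol
n(HCl) left over = 5.06 × 10^-3 mol (1:1 ratio)
n(HCl) consumed by analyte = 0.0455 − 5.06 × 10^-3 = 0.0405 mol
n(NaHCO3) = 0.0405 mol (1:1 ratio)
mass of NaHCO3 = 0.0405 × 84.01 = 3.40 g
% NaHCO3 = 3.40 / 7.26 × 100 = 46.8 %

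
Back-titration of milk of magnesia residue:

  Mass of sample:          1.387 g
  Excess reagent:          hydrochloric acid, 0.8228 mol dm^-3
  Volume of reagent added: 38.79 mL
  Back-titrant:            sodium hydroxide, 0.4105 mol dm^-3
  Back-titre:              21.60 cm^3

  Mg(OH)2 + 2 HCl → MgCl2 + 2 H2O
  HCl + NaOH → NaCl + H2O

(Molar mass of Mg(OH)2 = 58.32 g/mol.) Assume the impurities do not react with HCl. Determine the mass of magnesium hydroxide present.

0.6721 g

n(HCl) added = 0.03879 × 0.8228 = 0.03192 mol
n(NaOH) used in back-titration = 0.02160 × 0.4105 = 8.867 × 10^-3 mol
n(HCl) left over = 8.867 × 10^-3 mol (1:1 ratio)
n(HCl) consumed by analyte = 0.03192 − 8.867 × 10^-3 = 0.02305 mol
From the 1:2 ratio, n(Mg(OH)2) = 1/2 × 0.02305 = 0.01152 mol
mass of Mg(OH)2 = 0.01152 × 58.32 = 0.6721 g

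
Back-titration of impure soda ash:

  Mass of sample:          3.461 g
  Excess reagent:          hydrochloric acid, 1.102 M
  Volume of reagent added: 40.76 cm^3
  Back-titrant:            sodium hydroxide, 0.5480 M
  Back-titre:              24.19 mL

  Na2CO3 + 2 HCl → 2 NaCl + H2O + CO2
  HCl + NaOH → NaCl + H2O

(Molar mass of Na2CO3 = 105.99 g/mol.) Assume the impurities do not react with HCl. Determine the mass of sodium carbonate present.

n(HCl) added = 0.04076 × 1.102 = 0.04492 mol
n(NaOH) used in back-titration = 0.02419 × 0.5480 = 0.01326 mol
n(HCl) left over = 0.01326 mol (1:1 ratio)
n(HCl) consumed by analyte = 0.04492 − 0.01326 = 0.03166 mol
From the 1:2 ratio, n(Na2CO3) = 1/2 × 0.03166 = 0.01583 mol
mass of Na2CO3 = 0.01583 × 105.99 = 1.678 g

1.678 g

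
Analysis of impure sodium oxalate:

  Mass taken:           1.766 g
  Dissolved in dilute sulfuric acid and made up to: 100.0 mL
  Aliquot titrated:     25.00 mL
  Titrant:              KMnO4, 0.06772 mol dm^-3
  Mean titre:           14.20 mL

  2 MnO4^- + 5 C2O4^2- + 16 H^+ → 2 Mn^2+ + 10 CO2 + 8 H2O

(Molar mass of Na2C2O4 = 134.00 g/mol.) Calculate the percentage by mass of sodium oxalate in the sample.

72.97 %

n(KMnO4) per titration = 0.01420 × 0.06772 = 9.616 × 10^-4 mol
From the 5:2 ratio, n(Na2C2O4) in each aliquot = 5/2 × 9.616 × 10^-4 = 2.404 × 10^-3 mol
n(Na2C2O4) in the whole flask = 2.404 × 10^-3 × 100.0/25.00 = 9.616 × 10^-3 mol
mass of Na2C2O4 = 9.616 × 10^-3 × 134.00 = 1.289 g
% Na2C2O4 = 1.289 / 1.766 × 100 = 72.97 %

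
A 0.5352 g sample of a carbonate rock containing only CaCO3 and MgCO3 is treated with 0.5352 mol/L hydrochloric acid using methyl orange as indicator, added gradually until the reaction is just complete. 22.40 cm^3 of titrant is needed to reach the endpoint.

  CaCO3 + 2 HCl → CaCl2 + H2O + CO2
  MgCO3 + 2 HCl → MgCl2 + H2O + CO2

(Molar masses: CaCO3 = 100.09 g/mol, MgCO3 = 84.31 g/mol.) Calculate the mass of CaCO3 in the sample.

n(HCl) = 0.02240 × 0.5352 = 0.01199 mol
Let x = n(CaCO3), y = n(MgCO3).
Titrant: 2x + 2y = 0.01199;  mass: 100.09x + 84.31y = 0.5352
Solving, x = 1.890 × 10^-3 mol, y = 4.104 × 10^-3 mol
mass of CaCO3 = 1.890 × 10^-3 × 100.09 = 0.1892 g

0.1892 g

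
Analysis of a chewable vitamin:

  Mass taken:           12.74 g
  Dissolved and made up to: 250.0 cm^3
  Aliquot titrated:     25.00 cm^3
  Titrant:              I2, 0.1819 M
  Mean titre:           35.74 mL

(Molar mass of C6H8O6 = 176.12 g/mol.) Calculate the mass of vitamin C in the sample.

11.45 g

C6H8O6 + I2 → C6H6O6 + 2 HI
n(I2) per titration = 0.03574 × 0.1819 = 6.501 × 10^-3 mol
n(C6H8O6) in each aliquot = 6.501 × 10^-3 mol (1:1 ratio)
n(C6H8O6) in the whole flask = 6.501 × 10^-3 × 250.0/25.00 = 0.06501 mol
mass of C6H8O6 = 0.06501 × 176.12 = 11.45 g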